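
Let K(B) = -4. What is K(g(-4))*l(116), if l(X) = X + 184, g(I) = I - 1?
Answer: -1200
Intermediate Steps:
g(I) = -1 + I
l(X) = 184 + X
K(g(-4))*l(116) = -4*(184 + 116) = -4*300 = -1200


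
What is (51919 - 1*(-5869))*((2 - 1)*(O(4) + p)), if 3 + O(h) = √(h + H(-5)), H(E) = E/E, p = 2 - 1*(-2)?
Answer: 57788 + 57788*√5 ≈ 1.8701e+5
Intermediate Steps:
p = 4 (p = 2 + 2 = 4)
H(E) = 1
O(h) = -3 + √(1 + h) (O(h) = -3 + √(h + 1) = -3 + √(1 + h))
(51919 - 1*(-5869))*((2 - 1)*(O(4) + p)) = (51919 - 1*(-5869))*((2 - 1)*((-3 + √(1 + 4)) + 4)) = (51919 + 5869)*(1*((-3 + √5) + 4)) = 57788*(1*(1 + √5)) = 57788*(1 + √5) = 57788 + 57788*√5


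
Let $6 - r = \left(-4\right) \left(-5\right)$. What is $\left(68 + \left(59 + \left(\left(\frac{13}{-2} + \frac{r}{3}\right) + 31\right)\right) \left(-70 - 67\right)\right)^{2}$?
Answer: $\frac{4146458449}{36} \approx 1.1518 \cdot 10^{8}$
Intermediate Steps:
$r = -14$ ($r = 6 - \left(-4\right) \left(-5\right) = 6 - 20 = -14$)
$\left(68 + \left(59 + \left(\left(\frac{13}{-2} + \frac{r}{3}\right) + 31\right)\right) \left(-70 - 67\right)\right)^{2} = \left(68 + \left(59 + \left(\left(\frac{13}{-2} - \frac{14}{3}\right) + 31\right)\right) \left(-70 - 67\right)\right)^{2} = \left(68 + \left(59 + \left(\left(13 \left(- \frac{1}{2}\right) - \frac{14}{3}\right) + 31\right)\right) \left(-137\right)\right)^{2} = \left(68 + \left(59 + \left(\left(- \frac{13}{2} - \frac{14}{3}\right) + 31\right)\right) \left(-137\right)\right)^{2} = \left(68 + \left(59 + \left(- \frac{67}{6} + 31\right)\right) \left(-137\right)\right)^{2} = \left(68 + \left(59 + \frac{119}{6}\right) \left(-137\right)\right)^{2} = \left(68 + \frac{473}{6} \left(-137\right)\right)^{2} = \left(68 - \frac{64801}{6}\right)^{2} = \left(- \frac{64393}{6}\right)^{2} = \frac{4146458449}{36}$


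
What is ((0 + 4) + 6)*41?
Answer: 410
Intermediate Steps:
((0 + 4) + 6)*41 = (4 + 6)*41 = 10*41 = 410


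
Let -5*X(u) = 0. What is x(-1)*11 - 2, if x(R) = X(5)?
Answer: -2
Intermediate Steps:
X(u) = 0 (X(u) = -⅕*0 = 0)
x(R) = 0
x(-1)*11 - 2 = 0*11 - 2 = 0 - 2 = -2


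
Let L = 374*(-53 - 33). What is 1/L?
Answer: -1/32164 ≈ -3.1091e-5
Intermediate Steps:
L = -32164 (L = 374*(-86) = -32164)
1/L = 1/(-32164) = -1/32164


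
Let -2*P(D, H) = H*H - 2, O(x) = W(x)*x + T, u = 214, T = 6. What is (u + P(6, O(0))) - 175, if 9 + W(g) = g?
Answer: 22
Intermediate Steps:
W(g) = -9 + g
O(x) = 6 + x*(-9 + x) (O(x) = (-9 + x)*x + 6 = x*(-9 + x) + 6 = 6 + x*(-9 + x))
P(D, H) = 1 - H²/2 (P(D, H) = -(H*H - 2)/2 = -(H² - 2)/2 = -(-2 + H²)/2 = 1 - H²/2)
(u + P(6, O(0))) - 175 = (214 + (1 - (6 + 0*(-9 + 0))²/2)) - 175 = (214 + (1 - (6 + 0*(-9))²/2)) - 175 = (214 + (1 - (6 + 0)²/2)) - 175 = (214 + (1 - ½*6²)) - 175 = (214 + (1 - ½*36)) - 175 = (214 + (1 - 18)) - 175 = (214 - 17) - 175 = 197 - 175 = 22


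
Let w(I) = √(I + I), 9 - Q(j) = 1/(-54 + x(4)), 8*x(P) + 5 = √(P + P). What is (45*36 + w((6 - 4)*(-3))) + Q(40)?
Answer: 311078965/190961 + 16*√2/190961 + 2*I*√3 ≈ 1629.0 + 3.4641*I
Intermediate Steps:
x(P) = -5/8 + √2*√P/8 (x(P) = -5/8 + √(P + P)/8 = -5/8 + √(2*P)/8 = -5/8 + (√2*√P)/8 = -5/8 + √2*√P/8)
Q(j) = 9 - 1/(-437/8 + √2/4) (Q(j) = 9 - 1/(-54 + (-5/8 + √2*√4/8)) = 9 - 1/(-54 + (-5/8 + (⅛)*√2*2)) = 9 - 1/(-54 + (-5/8 + √2/4)) = 9 - 1/(-437/8 + √2/4))
w(I) = √2*√I (w(I) = √(2*I) = √2*√I)
(45*36 + w((6 - 4)*(-3))) + Q(40) = (45*36 + √2*√((6 - 4)*(-3))) + (1722145/190961 + 16*√2/190961) = (1620 + √2*√(2*(-3))) + (1722145/190961 + 16*√2/190961) = (1620 + √2*√(-6)) + (1722145/190961 + 16*√2/190961) = (1620 + √2*(I*√6)) + (1722145/190961 + 16*√2/190961) = (1620 + 2*I*√3) + (1722145/190961 + 16*√2/190961) = 311078965/190961 + 16*√2/190961 + 2*I*√3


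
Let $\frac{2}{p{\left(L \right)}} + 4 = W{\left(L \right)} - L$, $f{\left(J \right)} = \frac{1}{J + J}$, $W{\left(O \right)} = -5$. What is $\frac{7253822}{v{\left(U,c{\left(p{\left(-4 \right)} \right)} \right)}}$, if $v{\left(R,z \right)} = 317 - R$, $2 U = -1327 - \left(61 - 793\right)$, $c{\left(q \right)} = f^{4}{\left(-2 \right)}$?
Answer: $\frac{14507644}{1229} \approx 11804.0$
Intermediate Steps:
$f{\left(J \right)} = \frac{1}{2 J}$
$p{\left(L \right)} = \frac{2}{-9 - L}$ ($p{\left(L \right)} = \frac{2}{-4 - \left(5 + L\right)} = \frac{2}{-9 - L}$)
$c{\left(q \right)} = \frac{1}{256}$ ($c{\left(q \right)} = \left(\frac{1}{2 \left(-2\right)}\right)^{4} = \left(\frac{1}{2} \left(- \frac{1}{2}\right)\right)^{4} = \left(- \frac{1}{4}\right)^{4} = \frac{1}{256}$)
$U = - \frac{595}{2}$ ($U = \frac{-1327 - \left(61 - 793\right)}{2} = \frac{-1327 - -732}{2} = \frac{-1327 + 732}{2} = \frac{1}{2} \left(-595\right) = - \frac{595}{2} \approx -297.5$)
$\frac{7253822}{v{\left(U,c{\left(p{\left(-4 \right)} \right)} \right)}} = \frac{7253822}{317 - - \frac{595}{2}} = \frac{7253822}{317 + \frac{595}{2}} = \frac{7253822}{\frac{1229}{2}} = 7253822 \cdot \frac{2}{1229} = \frac{14507644}{1229}$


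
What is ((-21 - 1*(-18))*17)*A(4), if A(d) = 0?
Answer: 0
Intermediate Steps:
((-21 - 1*(-18))*17)*A(4) = ((-21 - 1*(-18))*17)*0 = ((-21 + 18)*17)*0 = -3*17*0 = -51*0 = 0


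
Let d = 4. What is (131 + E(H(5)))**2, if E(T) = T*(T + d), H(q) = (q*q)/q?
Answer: 30976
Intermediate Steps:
H(q) = q (H(q) = q**2/q = q)
E(T) = T*(4 + T) (E(T) = T*(T + 4) = T*(4 + T))
(131 + E(H(5)))**2 = (131 + 5*(4 + 5))**2 = (131 + 5*9)**2 = (131 + 45)**2 = 176**2 = 30976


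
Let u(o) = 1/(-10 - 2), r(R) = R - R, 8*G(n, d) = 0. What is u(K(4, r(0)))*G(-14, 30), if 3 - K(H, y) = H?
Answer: 0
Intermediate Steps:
G(n, d) = 0 (G(n, d) = (⅛)*0 = 0)
r(R) = 0
K(H, y) = 3 - H
u(o) = -1/12 (u(o) = 1/(-12) = -1/12)
u(K(4, r(0)))*G(-14, 30) = -1/12*0 = 0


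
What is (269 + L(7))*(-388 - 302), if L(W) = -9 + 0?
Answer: -179400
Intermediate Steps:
L(W) = -9
(269 + L(7))*(-388 - 302) = (269 - 9)*(-388 - 302) = 260*(-690) = -179400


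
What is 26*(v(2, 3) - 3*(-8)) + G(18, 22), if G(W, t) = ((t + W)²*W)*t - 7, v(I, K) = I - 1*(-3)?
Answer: 634347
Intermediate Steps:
v(I, K) = 3 + I (v(I, K) = I + 3 = 3 + I)
G(W, t) = -7 + W*t*(W + t)² (G(W, t) = ((W + t)²*W)*t - 7 = (W*(W + t)²)*t - 7 = W*t*(W + t)² - 7 = -7 + W*t*(W + t)²)
26*(v(2, 3) - 3*(-8)) + G(18, 22) = 26*((3 + 2) - 3*(-8)) + (-7 + 18*22*(18 + 22)²) = 26*(5 + 24) + (-7 + 18*22*40²) = 26*29 + (-7 + 18*22*1600) = 754 + (-7 + 633600) = 754 + 633593 = 634347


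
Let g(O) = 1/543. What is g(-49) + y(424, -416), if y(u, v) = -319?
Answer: -173216/543 ≈ -319.00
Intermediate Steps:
g(O) = 1/543
g(-49) + y(424, -416) = 1/543 - 319 = -173216/543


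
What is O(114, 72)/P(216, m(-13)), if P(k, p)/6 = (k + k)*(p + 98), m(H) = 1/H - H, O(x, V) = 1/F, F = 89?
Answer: 13/332652096 ≈ 3.9080e-8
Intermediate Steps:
O(x, V) = 1/89
m(H) = 1/H - H
P(k, p) = 12*k*(98 + p) (P(k, p) = 6*((k + k)*(p + 98)) = 6*((2*k)*(98 + p)) = 6*(2*k*(98 + p)) = 12*k*(98 + p))
O(114, 72)/P(216, m(-13)) = 1/(89*((12*216*(98 + (1/(-13) - 1*(-13)))))) = 1/(89*((12*216*(98 + (-1/13 + 13))))) = 1/(89*((12*216*(98 + 168/13)))) = 1/(89*((12*216*(1442/13)))) = 1/(89*(3737664/13)) = (1/89)*(13/3737664) = 13/332652096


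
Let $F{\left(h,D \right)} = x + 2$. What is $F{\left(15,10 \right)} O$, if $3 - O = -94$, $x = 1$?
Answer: $291$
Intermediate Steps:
$F{\left(h,D \right)} = 3$ ($F{\left(h,D \right)} = 1 + 2 = 3$)
$O = 97$ ($O = 3 - -94 = 3 + 94 = 97$)
$F{\left(15,10 \right)} O = 3 \cdot 97 = 291$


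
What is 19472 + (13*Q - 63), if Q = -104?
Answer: 18057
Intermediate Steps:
19472 + (13*Q - 63) = 19472 + (13*(-104) - 63) = 19472 + (-1352 - 63) = 19472 - 1415 = 18057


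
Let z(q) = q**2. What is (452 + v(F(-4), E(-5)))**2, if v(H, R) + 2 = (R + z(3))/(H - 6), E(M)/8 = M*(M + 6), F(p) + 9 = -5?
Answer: 81558961/400 ≈ 2.0390e+5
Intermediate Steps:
F(p) = -14 (F(p) = -9 - 5 = -14)
E(M) = 8*M*(6 + M) (E(M) = 8*(M*(M + 6)) = 8*(M*(6 + M)) = 8*M*(6 + M))
v(H, R) = -2 + (9 + R)/(-6 + H) (v(H, R) = -2 + (R + 3**2)/(H - 6) = -2 + (R + 9)/(-6 + H) = -2 + (9 + R)/(-6 + H))
(452 + v(F(-4), E(-5)))**2 = (452 + (21 + 8*(-5)*(6 - 5) - 2*(-14))/(-6 - 14))**2 = (452 + (21 + 8*(-5)*1 + 28)/(-20))**2 = (452 - (21 - 40 + 28)/20)**2 = (452 - 1/20*9)**2 = (452 - 9/20)**2 = (9031/20)**2 = 81558961/400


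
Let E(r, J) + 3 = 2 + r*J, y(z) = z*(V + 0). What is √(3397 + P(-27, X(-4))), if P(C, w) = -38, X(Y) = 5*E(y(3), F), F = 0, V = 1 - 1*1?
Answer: √3359 ≈ 57.957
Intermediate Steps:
V = 0 (V = 1 - 1 = 0)
y(z) = 0 (y(z) = z*(0 + 0) = z*0 = 0)
E(r, J) = -1 + J*r (E(r, J) = -3 + (2 + r*J) = -3 + (2 + J*r) = -1 + J*r)
X(Y) = -5 (X(Y) = 5*(-1 + 0*0) = 5*(-1 + 0) = 5*(-1) = -5)
√(3397 + P(-27, X(-4))) = √(3397 - 38) = √3359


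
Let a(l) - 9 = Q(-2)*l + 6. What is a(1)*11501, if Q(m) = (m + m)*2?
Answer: 80507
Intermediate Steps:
Q(m) = 4*m (Q(m) = (2*m)*2 = 4*m)
a(l) = 15 - 8*l (a(l) = 9 + ((4*(-2))*l + 6) = 9 + (-8*l + 6) = 9 + (6 - 8*l) = 15 - 8*l)
a(1)*11501 = (15 - 8*1)*11501 = (15 - 8)*11501 = 7*11501 = 80507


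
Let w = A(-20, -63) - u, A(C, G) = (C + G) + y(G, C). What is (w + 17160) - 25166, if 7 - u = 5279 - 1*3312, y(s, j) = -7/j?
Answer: -122573/20 ≈ -6128.6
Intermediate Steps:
u = -1960 (u = 7 - (5279 - 1*3312) = 7 - (5279 - 3312) = 7 - 1*1967 = 7 - 1967 = -1960)
A(C, G) = C + G - 7/C (A(C, G) = (C + G) - 7/C = C + G - 7/C)
w = 37547/20 (w = (-20 - 63 - 7/(-20)) - 1*(-1960) = (-20 - 63 - 7*(-1/20)) + 1960 = (-20 - 63 + 7/20) + 1960 = -1653/20 + 1960 = 37547/20 ≈ 1877.3)
(w + 17160) - 25166 = (37547/20 + 17160) - 25166 = 380747/20 - 25166 = -122573/20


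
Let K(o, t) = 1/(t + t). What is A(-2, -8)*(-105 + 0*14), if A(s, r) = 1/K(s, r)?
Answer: 1680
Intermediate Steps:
K(o, t) = 1/(2*t)
A(s, r) = 2*r (A(s, r) = 1/(1/(2*r)) = 2*r)
A(-2, -8)*(-105 + 0*14) = (2*(-8))*(-105 + 0*14) = -16*(-105 + 0) = -16*(-105) = 1680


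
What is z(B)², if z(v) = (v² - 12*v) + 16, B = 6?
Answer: 400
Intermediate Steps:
z(v) = 16 + v² - 12*v
z(B)² = (16 + 6² - 12*6)² = (16 + 36 - 72)² = (-20)² = 400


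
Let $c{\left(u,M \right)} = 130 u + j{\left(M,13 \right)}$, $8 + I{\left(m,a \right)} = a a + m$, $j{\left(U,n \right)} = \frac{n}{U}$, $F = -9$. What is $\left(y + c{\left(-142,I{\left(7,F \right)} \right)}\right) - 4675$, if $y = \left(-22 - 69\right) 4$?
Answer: $- \frac{1879907}{80} \approx -23499.0$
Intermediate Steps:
$I{\left(m,a \right)} = -8 + m + a^{2}$ ($I{\left(m,a \right)} = -8 + \left(a a + m\right) = -8 + \left(a^{2} + m\right) = -8 + \left(m + a^{2}\right) = -8 + m + a^{2}$)
$y = -364$ ($y = \left(-91\right) 4 = -364$)
$c{\left(u,M \right)} = \frac{13}{M} + 130 u$ ($c{\left(u,M \right)} = 130 u + \frac{13}{M} = \frac{13}{M} + 130 u$)
$\left(y + c{\left(-142,I{\left(7,F \right)} \right)}\right) - 4675 = \left(-364 + \left(\frac{13}{-8 + 7 + \left(-9\right)^{2}} + 130 \left(-142\right)\right)\right) - 4675 = \left(-364 - \left(18460 - \frac{13}{-8 + 7 + 81}\right)\right) - 4675 = \left(-364 - \left(18460 - \frac{13}{80}\right)\right) - 4675 = \left(-364 + \left(13 \cdot \frac{1}{80} - 18460\right)\right) - 4675 = \left(-364 + \left(\frac{13}{80} - 18460\right)\right) - 4675 = \left(-364 - \frac{1476787}{80}\right) - 4675 = - \frac{1505907}{80} - 4675 = - \frac{1879907}{80}$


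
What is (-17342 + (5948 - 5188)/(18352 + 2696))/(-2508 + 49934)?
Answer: -45626707/124777806 ≈ -0.36566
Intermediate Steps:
(-17342 + (5948 - 5188)/(18352 + 2696))/(-2508 + 49934) = (-17342 + 760/21048)/47426 = (-17342 + 760*(1/21048))*(1/47426) = (-17342 + 95/2631)*(1/47426) = -45626707/2631*1/47426 = -45626707/124777806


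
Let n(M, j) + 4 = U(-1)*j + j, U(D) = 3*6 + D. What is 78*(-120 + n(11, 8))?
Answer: 1560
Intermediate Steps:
U(D) = 18 + D
n(M, j) = -4 + 18*j (n(M, j) = -4 + ((18 - 1)*j + j) = -4 + (17*j + j) = -4 + 18*j)
78*(-120 + n(11, 8)) = 78*(-120 + (-4 + 18*8)) = 78*(-120 + (-4 + 144)) = 78*(-120 + 140) = 78*20 = 1560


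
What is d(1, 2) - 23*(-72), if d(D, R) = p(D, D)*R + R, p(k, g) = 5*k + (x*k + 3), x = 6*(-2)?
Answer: 1650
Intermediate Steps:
x = -12
p(k, g) = 3 - 7*k (p(k, g) = 5*k + (-12*k + 3) = 5*k + (3 - 12*k) = 3 - 7*k)
d(D, R) = R + R*(3 - 7*D) (d(D, R) = (3 - 7*D)*R + R = R*(3 - 7*D) + R = R + R*(3 - 7*D))
d(1, 2) - 23*(-72) = 2*(4 - 7*1) - 23*(-72) = 2*(4 - 7) + 1656 = 2*(-3) + 1656 = -6 + 1656 = 1650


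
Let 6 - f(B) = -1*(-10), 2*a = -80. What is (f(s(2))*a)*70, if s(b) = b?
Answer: 11200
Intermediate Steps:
a = -40 (a = (½)*(-80) = -40)
f(B) = -4 (f(B) = 6 - (-1)*(-10) = 6 - 1*10 = 6 - 10 = -4)
(f(s(2))*a)*70 = -4*(-40)*70 = 160*70 = 11200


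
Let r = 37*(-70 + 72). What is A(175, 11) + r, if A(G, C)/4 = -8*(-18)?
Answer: 650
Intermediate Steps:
A(G, C) = 576 (A(G, C) = 4*(-8*(-18)) = 4*144 = 576)
r = 74 (r = 37*2 = 74)
A(175, 11) + r = 576 + 74 = 650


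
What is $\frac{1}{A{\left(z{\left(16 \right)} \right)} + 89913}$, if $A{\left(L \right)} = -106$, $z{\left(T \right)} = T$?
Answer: $\frac{1}{89807} \approx 1.1135 \cdot 10^{-5}$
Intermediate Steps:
$\frac{1}{A{\left(z{\left(16 \right)} \right)} + 89913} = \frac{1}{-106 + 89913} = \frac{1}{89807}$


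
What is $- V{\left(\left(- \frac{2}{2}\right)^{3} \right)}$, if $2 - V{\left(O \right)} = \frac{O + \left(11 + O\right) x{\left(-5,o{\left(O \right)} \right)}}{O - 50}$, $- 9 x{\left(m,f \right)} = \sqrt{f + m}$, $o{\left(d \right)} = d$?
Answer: $- \frac{101}{51} + \frac{10 i \sqrt{6}}{459} \approx -1.9804 + 0.053366 i$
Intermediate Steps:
$x{\left(m,f \right)} = - \frac{\sqrt{f + m}}{9}$
$V{\left(O \right)} = 2 - \frac{O - \frac{\sqrt{-5 + O} \left(11 + O\right)}{9}}{-50 + O}$ ($V{\left(O \right)} = 2 - \frac{O + \left(11 + O\right) \left(- \frac{\sqrt{O - 5}}{9}\right)}{O - 50} = 2 - \frac{O + \left(11 + O\right) \left(- \frac{\sqrt{-5 + O}}{9}\right)}{-50 + O} = 2 - \frac{O - \frac{\sqrt{-5 + O} \left(11 + O\right)}{9}}{-50 + O}$)
$- V{\left(\left(- \frac{2}{2}\right)^{3} \right)} = - \frac{-900 + 9 \left(- \frac{2}{2}\right)^{3} + 11 \sqrt{-5 + \left(- \frac{2}{2}\right)^{3}} + \left(- \frac{2}{2}\right)^{3} \sqrt{-5 + \left(- \frac{2}{2}\right)^{3}}}{9 \left(-50 + \left(- \frac{2}{2}\right)^{3}\right)} = - \frac{-900 + 9 \left(\left(-2\right) \frac{1}{2}\right)^{3} + 11 \sqrt{-5 + \left(\left(-2\right) \frac{1}{2}\right)^{3}} + \left(\left(-2\right) \frac{1}{2}\right)^{3} \sqrt{-5 + \left(\left(-2\right) \frac{1}{2}\right)^{3}}}{9 \left(-50 + \left(\left(-2\right) \frac{1}{2}\right)^{3}\right)} = - \frac{-900 + 9 \left(-1\right)^{3} + 11 \sqrt{-5 + \left(-1\right)^{3}} + \left(-1\right)^{3} \sqrt{-5 + \left(-1\right)^{3}}}{9 \left(-50 + \left(-1\right)^{3}\right)} = - \frac{-900 + 9 \left(-1\right) + 11 \sqrt{-5 - 1} - \sqrt{-5 - 1}}{9 \left(-50 - 1\right)} = - \frac{-900 - 9 + 11 \sqrt{-6} - \sqrt{-6}}{9 \left(-51\right)} = - \frac{\left(-1\right) \left(-900 - 9 + 11 i \sqrt{6} - i \sqrt{6}\right)}{9 \cdot 51} = - \frac{\left(-1\right) \left(-909 + 10 i \sqrt{6}\right)}{9 \cdot 51} = - (\frac{101}{51} - \frac{10 i \sqrt{6}}{459}) = - \frac{101}{51} + \frac{10 i \sqrt{6}}{459}$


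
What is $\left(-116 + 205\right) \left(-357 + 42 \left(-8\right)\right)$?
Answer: $-61677$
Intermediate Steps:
$\left(-116 + 205\right) \left(-357 + 42 \left(-8\right)\right) = 89 \left(-357 - 336\right) = 89 \left(-693\right) = -61677$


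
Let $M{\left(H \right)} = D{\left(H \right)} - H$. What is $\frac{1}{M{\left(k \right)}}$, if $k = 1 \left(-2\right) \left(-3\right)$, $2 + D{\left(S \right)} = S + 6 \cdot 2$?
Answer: $\frac{1}{10} \approx 0.1$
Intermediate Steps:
$D{\left(S \right)} = 10 + S$ ($D{\left(S \right)} = -2 + \left(S + 6 \cdot 2\right) = -2 + \left(S + 12\right) = -2 + \left(12 + S\right) = 10 + S$)
$k = 6$ ($k = \left(-2\right) \left(-3\right) = 6$)
$M{\left(H \right)} = 10$ ($M{\left(H \right)} = \left(10 + H\right) - H = 10$)
$\frac{1}{M{\left(k \right)}} = \frac{1}{10}$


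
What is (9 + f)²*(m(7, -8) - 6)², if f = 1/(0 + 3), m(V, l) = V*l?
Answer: 3013696/9 ≈ 3.3486e+5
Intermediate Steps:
f = ⅓ (f = 1/3 = ⅓ ≈ 0.33333)
(9 + f)²*(m(7, -8) - 6)² = (9 + ⅓)²*(7*(-8) - 6)² = (28/3)²*(-56 - 6)² = (784/9)*(-62)² = (784/9)*3844 = 3013696/9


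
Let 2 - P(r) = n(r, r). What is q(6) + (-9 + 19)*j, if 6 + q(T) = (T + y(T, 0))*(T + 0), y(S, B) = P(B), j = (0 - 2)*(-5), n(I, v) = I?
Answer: 142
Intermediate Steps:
j = 10 (j = -2*(-5) = 10)
P(r) = 2 - r
y(S, B) = 2 - B
q(T) = -6 + T*(2 + T) (q(T) = -6 + (T + (2 - 1*0))*(T + 0) = -6 + (T + (2 + 0))*T = -6 + (T + 2)*T = -6 + (2 + T)*T = -6 + T*(2 + T))
q(6) + (-9 + 19)*j = (-6 + 6**2 + 2*6) + (-9 + 19)*10 = (-6 + 36 + 12) + 10*10 = 42 + 100 = 142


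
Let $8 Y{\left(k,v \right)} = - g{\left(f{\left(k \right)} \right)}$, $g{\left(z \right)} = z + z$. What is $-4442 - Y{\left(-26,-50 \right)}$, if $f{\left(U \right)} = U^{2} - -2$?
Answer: $- \frac{8545}{2} \approx -4272.5$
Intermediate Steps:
$f{\left(U \right)} = 2 + U^{2}$ ($f{\left(U \right)} = U^{2} + 2 = 2 + U^{2}$)
$g{\left(z \right)} = 2 z$
$Y{\left(k,v \right)} = - \frac{1}{2} - \frac{k^{2}}{4}$ ($Y{\left(k,v \right)} = \frac{\left(-1\right) 2 \left(2 + k^{2}\right)}{8} = \frac{\left(-1\right) \left(4 + 2 k^{2}\right)}{8} = \frac{-4 - 2 k^{2}}{8} = - \frac{1}{2} - \frac{k^{2}}{4}$)
$-4442 - Y{\left(-26,-50 \right)} = -4442 - \left(- \frac{1}{2} - \frac{\left(-26\right)^{2}}{4}\right) = -4442 - \left(- \frac{1}{2} - 169\right) = -4442 - - \frac{339}{2} = -4442 + \frac{339}{2} = - \frac{8545}{2}$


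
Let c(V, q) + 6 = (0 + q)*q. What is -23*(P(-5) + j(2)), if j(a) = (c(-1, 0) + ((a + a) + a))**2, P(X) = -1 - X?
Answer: -92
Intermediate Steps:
c(V, q) = -6 + q**2 (c(V, q) = -6 + (0 + q)*q = -6 + q*q = -6 + q**2)
j(a) = (-6 + 3*a)**2 (j(a) = ((-6 + 0**2) + ((a + a) + a))**2 = ((-6 + 0) + (2*a + a))**2 = (-6 + 3*a)**2)
-23*(P(-5) + j(2)) = -23*((-1 - 1*(-5)) + 9*(2 - 1*2)**2) = -23*((-1 + 5) + 9*(2 - 2)**2) = -23*(4 + 9*0**2) = -23*(4 + 9*0) = -23*(4 + 0) = -23*4 = -92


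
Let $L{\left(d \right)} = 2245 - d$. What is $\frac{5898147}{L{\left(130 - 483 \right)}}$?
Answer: $\frac{1966049}{866} \approx 2270.3$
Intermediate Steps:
$\frac{5898147}{L{\left(130 - 483 \right)}} = \frac{5898147}{2245 - \left(130 - 483\right)} = \frac{5898147}{2245 - -353} = \frac{5898147}{2245 + 353} = \frac{5898147}{2598} = 5898147 \cdot \frac{1}{2598} = \frac{1966049}{866}$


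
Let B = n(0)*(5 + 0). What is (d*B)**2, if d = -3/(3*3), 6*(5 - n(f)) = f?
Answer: 625/9 ≈ 69.444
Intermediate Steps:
n(f) = 5 - f/6
B = 25 (B = (5 - 1/6*0)*(5 + 0) = (5 + 0)*5 = 5*5 = 25)
d = -1/3 (d = -3/9 = -3*1/9 = -1/3 ≈ -0.33333)
(d*B)**2 = (-1/3*25)**2 = (-25/3)**2 = 625/9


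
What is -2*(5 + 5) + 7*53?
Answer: 351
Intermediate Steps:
-2*(5 + 5) + 7*53 = -2*10 + 371 = -20 + 371 = 351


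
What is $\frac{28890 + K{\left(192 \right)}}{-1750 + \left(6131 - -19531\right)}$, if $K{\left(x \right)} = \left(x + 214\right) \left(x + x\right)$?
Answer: $\frac{92397}{11956} \approx 7.7281$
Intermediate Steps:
$K{\left(x \right)} = 2 x \left(214 + x\right)$ ($K{\left(x \right)} = \left(214 + x\right) 2 x = 2 x \left(214 + x\right)$)
$\frac{28890 + K{\left(192 \right)}}{-1750 + \left(6131 - -19531\right)} = \frac{28890 + 2 \cdot 192 \left(214 + 192\right)}{-1750 + \left(6131 - -19531\right)} = \frac{28890 + 2 \cdot 192 \cdot 406}{-1750 + \left(6131 + 19531\right)} = \frac{28890 + 155904}{-1750 + 25662} = \frac{184794}{23912} = 184794 \cdot \frac{1}{23912} = \frac{92397}{11956}$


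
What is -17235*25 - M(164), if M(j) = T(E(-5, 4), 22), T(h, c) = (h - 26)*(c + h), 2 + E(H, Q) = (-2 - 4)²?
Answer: -431323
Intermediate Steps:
E(H, Q) = 34 (E(H, Q) = -2 + (-2 - 4)² = -2 + (-6)² = -2 + 36 = 34)
T(h, c) = (-26 + h)*(c + h)
M(j) = 448 (M(j) = 34² - 26*22 - 26*34 + 22*34 = 1156 - 572 - 884 + 748 = 448)
-17235*25 - M(164) = -17235*25 - 1*448 = -430875 - 448 = -431323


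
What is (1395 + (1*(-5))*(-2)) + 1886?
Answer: 3291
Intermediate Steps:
(1395 + (1*(-5))*(-2)) + 1886 = (1395 - 5*(-2)) + 1886 = (1395 + 10) + 1886 = 1405 + 1886 = 3291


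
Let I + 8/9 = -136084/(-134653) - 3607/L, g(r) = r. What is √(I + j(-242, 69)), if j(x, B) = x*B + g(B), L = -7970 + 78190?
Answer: I*√9266022049858932820385/746473710 ≈ 128.95*I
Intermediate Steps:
L = 70220
j(x, B) = B + B*x (j(x, B) = x*B + B = B*x + B = B + B*x)
I = 5988456701/85098002940 (I = -8/9 + (-136084/(-134653) - 3607/70220) = -8/9 + (-136084*(-1/134653) - 3607*1/70220) = -8/9 + (136084/134653 - 3607/70220) = -8/9 + 9070125109/9455333660 = 5988456701/85098002940 ≈ 0.070371)
√(I + j(-242, 69)) = √(5988456701/85098002940 + 69*(1 - 242)) = √(5988456701/85098002940 + 69*(-241)) = √(5988456701/85098002940 - 16629) = √(-1415088702432559/85098002940) = I*√9266022049858932820385/746473710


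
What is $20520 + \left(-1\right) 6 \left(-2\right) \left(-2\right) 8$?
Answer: $20328$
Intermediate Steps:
$20520 + \left(-1\right) 6 \left(-2\right) \left(-2\right) 8 = 20520 + \left(-6\right) \left(-2\right) \left(-2\right) 8 = 20520 + 12 \left(-2\right) 8 = 20520 - 192 = 20328$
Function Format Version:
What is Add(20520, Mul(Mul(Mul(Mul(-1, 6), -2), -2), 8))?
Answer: 20328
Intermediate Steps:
Add(20520, Mul(Mul(Mul(Mul(-1, 6), -2), -2), 8)) = Add(20520, Mul(Mul(Mul(-6, -2), -2), 8)) = Add(20520, Mul(Mul(12, -2), 8)) = Add(20520, Mul(-24, 8)) = Add(20520, -192) = 20328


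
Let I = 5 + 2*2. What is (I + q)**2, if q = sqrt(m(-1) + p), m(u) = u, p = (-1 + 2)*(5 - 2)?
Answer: (9 + sqrt(2))**2 ≈ 108.46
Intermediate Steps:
p = 3 (p = 1*3 = 3)
I = 9 (I = 5 + 4 = 9)
q = sqrt(2) (q = sqrt(-1 + 3) = sqrt(2) ≈ 1.4142)
(I + q)**2 = (9 + sqrt(2))**2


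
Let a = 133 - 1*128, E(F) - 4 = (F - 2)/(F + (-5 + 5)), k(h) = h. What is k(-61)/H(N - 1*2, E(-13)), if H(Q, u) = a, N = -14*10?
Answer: -61/5 ≈ -12.200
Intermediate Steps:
N = -140
E(F) = 4 + (-2 + F)/F (E(F) = 4 + (F - 2)/(F + (-5 + 5)) = 4 + (-2 + F)/(F + 0) = 4 + (-2 + F)/F)
a = 5 (a = 133 - 128 = 5)
H(Q, u) = 5
k(-61)/H(N - 1*2, E(-13)) = -61/5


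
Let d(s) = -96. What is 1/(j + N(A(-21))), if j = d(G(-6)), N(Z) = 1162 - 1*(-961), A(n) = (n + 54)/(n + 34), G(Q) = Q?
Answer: 1/2027 ≈ 0.00049334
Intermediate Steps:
A(n) = (54 + n)/(34 + n)
N(Z) = 2123 (N(Z) = 1162 + 961 = 2123)
j = -96
1/(j + N(A(-21))) = 1/(-96 + 2123) = 1/2027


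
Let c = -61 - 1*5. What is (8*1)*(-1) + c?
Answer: -74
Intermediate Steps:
c = -66 (c = -61 - 5 = -66)
(8*1)*(-1) + c = (8*1)*(-1) - 66 = 8*(-1) - 66 = -8 - 66 = -74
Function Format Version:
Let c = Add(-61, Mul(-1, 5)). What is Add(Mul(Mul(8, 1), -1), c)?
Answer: -74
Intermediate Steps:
c = -66 (c = Add(-61, -5) = -66)
Add(Mul(Mul(8, 1), -1), c) = Add(Mul(Mul(8, 1), -1), -66) = Add(Mul(8, -1), -66) = Add(-8, -66) = -74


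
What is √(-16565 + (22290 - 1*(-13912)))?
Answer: √19637 ≈ 140.13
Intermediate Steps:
√(-16565 + (22290 - 1*(-13912))) = √(-16565 + (22290 + 13912)) = √(-16565 + 36202) = √19637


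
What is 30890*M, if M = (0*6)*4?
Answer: 0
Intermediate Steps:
M = 0 (M = 0*4 = 0)
30890*M = 30890*0 = 0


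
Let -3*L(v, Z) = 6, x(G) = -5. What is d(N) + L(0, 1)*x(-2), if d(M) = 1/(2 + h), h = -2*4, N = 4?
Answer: 59/6 ≈ 9.8333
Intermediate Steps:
h = -8
L(v, Z) = -2 (L(v, Z) = -1/3*6 = -2)
d(M) = -1/6 (d(M) = 1/(2 - 8) = 1/(-6) = -1/6)
d(N) + L(0, 1)*x(-2) = -1/6 - 2*(-5) = -1/6 + 10 = 59/6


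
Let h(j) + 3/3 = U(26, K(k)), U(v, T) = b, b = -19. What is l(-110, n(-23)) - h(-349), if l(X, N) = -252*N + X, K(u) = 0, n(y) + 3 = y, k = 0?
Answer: 6462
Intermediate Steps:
n(y) = -3 + y
U(v, T) = -19
h(j) = -20 (h(j) = -1 - 19 = -20)
l(X, N) = X - 252*N
l(-110, n(-23)) - h(-349) = (-110 - 252*(-3 - 23)) - 1*(-20) = (-110 - 252*(-26)) + 20 = (-110 + 6552) + 20 = 6442 + 20 = 6462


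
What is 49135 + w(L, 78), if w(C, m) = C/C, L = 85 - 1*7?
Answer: 49136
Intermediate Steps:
L = 78 (L = 85 - 7 = 78)
w(C, m) = 1
49135 + w(L, 78) = 49135 + 1 = 49136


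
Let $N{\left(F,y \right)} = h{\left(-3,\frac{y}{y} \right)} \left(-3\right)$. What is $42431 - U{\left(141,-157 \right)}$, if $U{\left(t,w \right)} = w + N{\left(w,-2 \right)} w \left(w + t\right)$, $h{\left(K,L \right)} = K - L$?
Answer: $12444$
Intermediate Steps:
$N{\left(F,y \right)} = 12$ ($N{\left(F,y \right)} = \left(-3 - \frac{y}{y}\right) \left(-3\right) = \left(-3 - 1\right) \left(-3\right) = \left(-4\right) \left(-3\right) = 12$)
$U{\left(t,w \right)} = w + 12 w \left(t + w\right)$ ($U{\left(t,w \right)} = w + 12 w \left(w + t\right) = w + 12 w \left(t + w\right)$)
$42431 - U{\left(141,-157 \right)} = 42431 - - 157 \left(1 + 12 \cdot 141 + 12 \left(-157\right)\right) = 42431 - - 157 \left(1 + 1692 - 1884\right) = 42431 - \left(-157\right) \left(-191\right) = 42431 - 29987 = 12444$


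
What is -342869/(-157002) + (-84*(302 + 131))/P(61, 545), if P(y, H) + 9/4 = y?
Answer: -22761332761/36895470 ≈ -616.91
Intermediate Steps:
P(y, H) = -9/4 + y
-342869/(-157002) + (-84*(302 + 131))/P(61, 545) = -342869/(-157002) + (-84*(302 + 131))/(-9/4 + 61) = -342869*(-1/157002) + (-84*433)/(235/4) = 342869/157002 - 36372*4/235 = 342869/157002 - 145488/235 = -22761332761/36895470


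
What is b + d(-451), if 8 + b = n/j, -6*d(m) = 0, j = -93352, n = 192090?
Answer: -469453/46676 ≈ -10.058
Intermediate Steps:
d(m) = 0 (d(m) = -⅙*0 = 0)
b = -469453/46676 (b = -8 + 192090/(-93352) = -8 + 192090*(-1/93352) = -8 - 96045/46676 = -469453/46676 ≈ -10.058)
b + d(-451) = -469453/46676 + 0 = -469453/46676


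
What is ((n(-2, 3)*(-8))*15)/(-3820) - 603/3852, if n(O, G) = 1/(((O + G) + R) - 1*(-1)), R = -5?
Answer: -13653/81748 ≈ -0.16701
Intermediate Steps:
n(O, G) = 1/(-4 + G + O) (n(O, G) = 1/(((O + G) - 5) - 1*(-1)) = 1/(((G + O) - 5) + 1) = 1/((-5 + G + O) + 1) = 1/(-4 + G + O))
((n(-2, 3)*(-8))*15)/(-3820) - 603/3852 = ((-8/(-4 + 3 - 2))*15)/(-3820) - 603/3852 = ((-8/(-3))*15)*(-1/3820) - 603*1/3852 = (-⅓*(-8)*15)*(-1/3820) - 67/428 = ((8/3)*15)*(-1/3820) - 67/428 = 40*(-1/3820) - 67/428 = -2/191 - 67/428 = -13653/81748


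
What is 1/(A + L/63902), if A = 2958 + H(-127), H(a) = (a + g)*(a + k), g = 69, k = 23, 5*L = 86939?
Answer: 319510/2872481839 ≈ 0.00011123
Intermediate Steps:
L = 86939/5 (L = (⅕)*86939 = 86939/5 ≈ 17388.)
H(a) = (23 + a)*(69 + a) (H(a) = (a + 69)*(a + 23) = (69 + a)*(23 + a) = (23 + a)*(69 + a))
A = 8990 (A = 2958 + (1587 + (-127)² + 92*(-127)) = 2958 + (1587 + 16129 - 11684) = 2958 + 6032 = 8990)
1/(A + L/63902) = 1/(8990 + (86939/5)/63902) = 1/(8990 + (86939/5)*(1/63902)) = 1/(8990 + 86939/319510) = 1/(2872481839/319510) = 319510/2872481839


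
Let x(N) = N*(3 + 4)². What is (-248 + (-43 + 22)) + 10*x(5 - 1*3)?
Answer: 711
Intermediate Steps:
x(N) = 49*N (x(N) = N*7² = N*49 = 49*N)
(-248 + (-43 + 22)) + 10*x(5 - 1*3) = (-248 + (-43 + 22)) + 10*(49*(5 - 1*3)) = (-248 - 21) + 10*(49*(5 - 3)) = -269 + 10*(49*2) = -269 + 10*98 = -269 + 980 = 711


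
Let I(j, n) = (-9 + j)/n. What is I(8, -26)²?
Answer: 1/676 ≈ 0.0014793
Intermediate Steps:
I(j, n) = (-9 + j)/n
I(8, -26)² = ((-9 + 8)/(-26))² = (-1/26*(-1))² = (1/26)² = 1/676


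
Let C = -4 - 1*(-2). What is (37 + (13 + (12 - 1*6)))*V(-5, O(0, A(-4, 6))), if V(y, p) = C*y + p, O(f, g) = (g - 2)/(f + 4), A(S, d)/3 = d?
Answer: 784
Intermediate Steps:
A(S, d) = 3*d
C = -2 (C = -4 + 2 = -2)
O(f, g) = (-2 + g)/(4 + f)
V(y, p) = p - 2*y (V(y, p) = -2*y + p = p - 2*y)
(37 + (13 + (12 - 1*6)))*V(-5, O(0, A(-4, 6))) = (37 + (13 + (12 - 1*6)))*((-2 + 3*6)/(4 + 0) - 2*(-5)) = (37 + (13 + (12 - 6)))*((-2 + 18)/4 + 10) = (37 + (13 + 6))*((¼)*16 + 10) = (37 + 19)*(4 + 10) = 56*14 = 784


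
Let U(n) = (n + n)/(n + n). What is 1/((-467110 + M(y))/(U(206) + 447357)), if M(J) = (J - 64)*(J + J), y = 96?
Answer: -223679/230483 ≈ -0.97048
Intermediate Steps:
M(J) = 2*J*(-64 + J) (M(J) = (-64 + J)*(2*J) = 2*J*(-64 + J))
U(n) = 1 (U(n) = (2*n)/((2*n)) = (2*n)*(1/(2*n)) = 1)
1/((-467110 + M(y))/(U(206) + 447357)) = 1/((-467110 + 2*96*(-64 + 96))/(1 + 447357)) = 1/((-467110 + 2*96*32)/447358) = 1/((-467110 + 6144)*(1/447358)) = 1/(-460966*1/447358) = 1/(-230483/223679) = -223679/230483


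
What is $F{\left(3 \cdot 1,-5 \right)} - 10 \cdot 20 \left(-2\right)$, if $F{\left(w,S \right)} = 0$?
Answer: $400$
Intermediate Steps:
$F{\left(3 \cdot 1,-5 \right)} - 10 \cdot 20 \left(-2\right) = 0 - 10 \cdot 20 \left(-2\right) = 0 - -400 = 0 + 400 = 400$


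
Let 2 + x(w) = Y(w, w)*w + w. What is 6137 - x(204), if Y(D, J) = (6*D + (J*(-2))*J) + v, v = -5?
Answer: 16736587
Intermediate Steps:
Y(D, J) = -5 - 2*J² + 6*D (Y(D, J) = (6*D + (J*(-2))*J) - 5 = (6*D + (-2*J)*J) - 5 = (6*D - 2*J²) - 5 = (-2*J² + 6*D) - 5 = -5 - 2*J² + 6*D)
x(w) = -2 + w + w*(-5 - 2*w² + 6*w) (x(w) = -2 + ((-5 - 2*w² + 6*w)*w + w) = -2 + (w*(-5 - 2*w² + 6*w) + w) = -2 + (w + w*(-5 - 2*w² + 6*w)) = -2 + w + w*(-5 - 2*w² + 6*w))
6137 - x(204) = 6137 - (-2 + 204 - 1*204*(5 - 6*204 + 2*204²)) = 6137 - (-2 + 204 - 1*204*(5 - 1224 + 2*41616)) = 6137 - (-2 + 204 - 1*204*(5 - 1224 + 83232)) = 6137 - (-2 + 204 - 1*204*82013) = 6137 - (-2 + 204 - 16730652) = 6137 - 1*(-16730450) = 6137 + 16730450 = 16736587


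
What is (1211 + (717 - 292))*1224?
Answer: 2002464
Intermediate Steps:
(1211 + (717 - 292))*1224 = (1211 + 425)*1224 = 1636*1224 = 2002464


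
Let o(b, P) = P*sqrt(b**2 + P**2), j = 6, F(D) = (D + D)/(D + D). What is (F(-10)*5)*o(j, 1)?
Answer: 5*sqrt(37) ≈ 30.414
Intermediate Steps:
F(D) = 1 (F(D) = (2*D)/((2*D)) = (2*D)*(1/(2*D)) = 1)
o(b, P) = P*sqrt(P**2 + b**2)
(F(-10)*5)*o(j, 1) = (1*5)*(1*sqrt(1**2 + 6**2)) = 5*(1*sqrt(1 + 36)) = 5*(1*sqrt(37)) = 5*sqrt(37)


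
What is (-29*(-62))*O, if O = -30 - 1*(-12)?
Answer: -32364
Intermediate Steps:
O = -18 (O = -30 + 12 = -18)
(-29*(-62))*O = -29*(-62)*(-18) = 1798*(-18) = -32364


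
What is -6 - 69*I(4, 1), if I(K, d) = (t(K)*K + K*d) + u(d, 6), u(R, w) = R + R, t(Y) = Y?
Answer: -1524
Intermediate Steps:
u(R, w) = 2*R
I(K, d) = K² + 2*d + K*d (I(K, d) = (K*K + K*d) + 2*d = (K² + K*d) + 2*d = K² + 2*d + K*d)
-6 - 69*I(4, 1) = -6 - 69*(4² + 2*1 + 4*1) = -6 - 69*(16 + 2 + 4) = -6 - 69*22 = -6 - 1518 = -1524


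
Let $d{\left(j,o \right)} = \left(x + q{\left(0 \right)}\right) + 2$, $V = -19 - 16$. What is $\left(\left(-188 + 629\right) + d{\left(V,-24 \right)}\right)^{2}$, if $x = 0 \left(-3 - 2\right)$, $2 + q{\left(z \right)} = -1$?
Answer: $193600$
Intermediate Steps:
$q{\left(z \right)} = -3$ ($q{\left(z \right)} = -2 - 1 = -3$)
$x = 0$ ($x = 0 \left(-5\right) = 0$)
$V = -35$
$d{\left(j,o \right)} = -1$ ($d{\left(j,o \right)} = \left(0 - 3\right) + 2 = -3 + 2 = -1$)
$\left(\left(-188 + 629\right) + d{\left(V,-24 \right)}\right)^{2} = \left(\left(-188 + 629\right) - 1\right)^{2} = \left(441 - 1\right)^{2} = 440^{2} = 193600$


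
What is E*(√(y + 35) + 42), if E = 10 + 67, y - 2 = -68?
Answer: 3234 + 77*I*√31 ≈ 3234.0 + 428.72*I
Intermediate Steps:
y = -66 (y = 2 - 68 = -66)
E = 77
E*(√(y + 35) + 42) = 77*(√(-66 + 35) + 42) = 77*(√(-31) + 42) = 77*(I*√31 + 42) = 77*(42 + I*√31) = 3234 + 77*I*√31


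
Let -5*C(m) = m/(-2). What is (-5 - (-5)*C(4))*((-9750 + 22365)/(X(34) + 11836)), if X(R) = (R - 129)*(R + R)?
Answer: -12615/1792 ≈ -7.0396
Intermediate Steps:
C(m) = m/10 (C(m) = -m/(5*(-2)) = -m*(-1)/(5*2) = -(-1)*m/10 = m/10)
X(R) = 2*R*(-129 + R) (X(R) = (-129 + R)*(2*R) = 2*R*(-129 + R))
(-5 - (-5)*C(4))*((-9750 + 22365)/(X(34) + 11836)) = (-5 - (-5)*(1/10)*4)*((-9750 + 22365)/(2*34*(-129 + 34) + 11836)) = (-5 - (-5)*2/5)*(12615/(2*34*(-95) + 11836)) = (-5 - 1*(-2))*(12615/(-6460 + 11836)) = (-5 + 2)*(12615/5376) = -37845/5376 = -3*4205/1792 = -12615/1792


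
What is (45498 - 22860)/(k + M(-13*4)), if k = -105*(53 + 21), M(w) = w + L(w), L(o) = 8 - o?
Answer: -11319/3881 ≈ -2.9165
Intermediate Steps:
M(w) = 8 (M(w) = w + (8 - w) = 8)
k = -7770 (k = -105*74 = -7770)
(45498 - 22860)/(k + M(-13*4)) = (45498 - 22860)/(-7770 + 8) = 22638/(-7762) = 22638*(-1/7762) = -11319/3881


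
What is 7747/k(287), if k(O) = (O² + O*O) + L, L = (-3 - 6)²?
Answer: 7747/164819 ≈ 0.047003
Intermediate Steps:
L = 81 (L = (-9)² = 81)
k(O) = 81 + 2*O² (k(O) = (O² + O*O) + 81 = (O² + O²) + 81 = 2*O² + 81 = 81 + 2*O²)
7747/k(287) = 7747/(81 + 2*287²) = 7747/(81 + 2*82369) = 7747/(81 + 164738) = 7747/164819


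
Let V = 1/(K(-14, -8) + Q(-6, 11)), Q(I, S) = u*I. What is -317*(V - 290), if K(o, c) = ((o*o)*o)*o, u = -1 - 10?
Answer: 3537649943/38482 ≈ 91930.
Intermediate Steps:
u = -11
Q(I, S) = -11*I
K(o, c) = o**4 (K(o, c) = (o**2*o)*o = o**3*o = o**4)
V = 1/38482 (V = 1/((-14)**4 - 11*(-6)) = 1/(38416 + 66) = 1/38482 ≈ 2.5986e-5)
-317*(V - 290) = -317*(1/38482 - 290) = -317*(-11159779/38482) = 3537649943/38482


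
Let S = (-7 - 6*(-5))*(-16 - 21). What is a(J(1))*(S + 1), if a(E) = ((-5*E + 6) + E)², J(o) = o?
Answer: -3400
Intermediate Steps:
a(E) = (6 - 4*E)² (a(E) = ((6 - 5*E) + E)² = (6 - 4*E)²)
S = -851 (S = (-7 + 30)*(-37) = 23*(-37) = -851)
a(J(1))*(S + 1) = (4*(-3 + 2*1)²)*(-851 + 1) = (4*(-3 + 2)²)*(-850) = (4*(-1)²)*(-850) = (4*1)*(-850) = 4*(-850) = -3400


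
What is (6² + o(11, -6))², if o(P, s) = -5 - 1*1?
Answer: 900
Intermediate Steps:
o(P, s) = -6 (o(P, s) = -5 - 1 = -6)
(6² + o(11, -6))² = (6² - 6)² = (36 - 6)² = 30² = 900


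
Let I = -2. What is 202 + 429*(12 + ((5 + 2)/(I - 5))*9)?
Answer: 1489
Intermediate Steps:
202 + 429*(12 + ((5 + 2)/(I - 5))*9) = 202 + 429*(12 + ((5 + 2)/(-2 - 5))*9) = 202 + 429*(12 + (7/(-7))*9) = 202 + 429*(12 + (7*(-⅐))*9) = 202 + 429*(12 - 1*9) = 202 + 429*(12 - 9) = 202 + 429*3 = 202 + 1287 = 1489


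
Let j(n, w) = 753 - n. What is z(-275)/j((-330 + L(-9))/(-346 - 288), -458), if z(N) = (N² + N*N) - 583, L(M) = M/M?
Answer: 95522878/477073 ≈ 200.23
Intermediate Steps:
L(M) = 1
z(N) = -583 + 2*N² (z(N) = (N² + N²) - 583 = 2*N² - 583 = -583 + 2*N²)
z(-275)/j((-330 + L(-9))/(-346 - 288), -458) = (-583 + 2*(-275)²)/(753 - (-330 + 1)/(-346 - 288)) = (-583 + 2*75625)/(753 - (-329)/(-634)) = (-583 + 151250)/(753 - (-329)*(-1)/634) = 150667/(753 - 1*329/634) = 150667/(753 - 329/634) = 150667/(477073/634) = 150667*(634/477073) = 95522878/477073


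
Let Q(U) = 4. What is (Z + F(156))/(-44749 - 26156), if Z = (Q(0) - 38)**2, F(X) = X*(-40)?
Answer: 5084/70905 ≈ 0.071702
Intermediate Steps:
F(X) = -40*X
Z = 1156 (Z = (4 - 38)**2 = (-34)**2 = 1156)
(Z + F(156))/(-44749 - 26156) = (1156 - 40*156)/(-44749 - 26156) = (1156 - 6240)/(-70905) = -5084*(-1/70905) = 5084/70905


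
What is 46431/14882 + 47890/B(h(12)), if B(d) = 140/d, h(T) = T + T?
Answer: 122223399/14882 ≈ 8212.8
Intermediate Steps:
h(T) = 2*T
46431/14882 + 47890/B(h(12)) = 46431/14882 + 47890/((140/((2*12)))) = 46431*(1/14882) + 47890/((140/24)) = 6633/2126 + 47890/((140*(1/24))) = 6633/2126 + 47890/(35/6) = 6633/2126 + 47890*(6/35) = 6633/2126 + 57468/7 = 122223399/14882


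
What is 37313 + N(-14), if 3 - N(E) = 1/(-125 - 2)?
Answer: 4739133/127 ≈ 37316.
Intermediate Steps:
N(E) = 382/127 (N(E) = 3 - 1/(-125 - 2) = 3 - 1/(-127) = 3 - 1*(-1/127) = 3 + 1/127 = 382/127)
37313 + N(-14) = 37313 + 382/127 = 4739133/127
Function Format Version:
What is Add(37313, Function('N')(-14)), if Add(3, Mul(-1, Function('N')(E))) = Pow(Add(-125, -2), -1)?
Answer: Rational(4739133, 127) ≈ 37316.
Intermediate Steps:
Function('N')(E) = Rational(382, 127) (Function('N')(E) = Add(3, Mul(-1, Pow(Add(-125, -2), -1))) = Add(3, Mul(-1, Pow(-127, -1))) = Add(3, Mul(-1, Rational(-1, 127))) = Add(3, Rational(1, 127)) = Rational(382, 127))
Add(37313, Function('N')(-14)) = Add(37313, Rational(382, 127)) = Rational(4739133, 127)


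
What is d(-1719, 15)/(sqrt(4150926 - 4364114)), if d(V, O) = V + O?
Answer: 852*I*sqrt(53297)/53297 ≈ 3.6905*I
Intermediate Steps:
d(V, O) = O + V
d(-1719, 15)/(sqrt(4150926 - 4364114)) = (15 - 1719)/(sqrt(4150926 - 4364114)) = -1704*(-I*sqrt(53297)/106594) = -(-852)*I*sqrt(53297)/53297 = 852*I*sqrt(53297)/53297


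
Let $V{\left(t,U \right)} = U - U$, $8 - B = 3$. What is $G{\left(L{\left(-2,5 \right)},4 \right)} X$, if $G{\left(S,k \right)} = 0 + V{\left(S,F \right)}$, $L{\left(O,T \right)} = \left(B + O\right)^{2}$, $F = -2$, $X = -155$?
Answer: $0$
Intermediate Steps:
$B = 5$ ($B = 8 - 3 = 5$)
$V{\left(t,U \right)} = 0$
$L{\left(O,T \right)} = \left(5 + O\right)^{2}$
$G{\left(S,k \right)} = 0$ ($G{\left(S,k \right)} = 0 + 0 = 0$)
$G{\left(L{\left(-2,5 \right)},4 \right)} X = 0 \left(-155\right) = 0$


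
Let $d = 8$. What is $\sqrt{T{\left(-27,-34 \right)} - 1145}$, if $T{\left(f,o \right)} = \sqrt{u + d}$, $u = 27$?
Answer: $\sqrt{-1145 + \sqrt{35}} \approx 33.75 i$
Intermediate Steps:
$T{\left(f,o \right)} = \sqrt{35}$ ($T{\left(f,o \right)} = \sqrt{27 + 8} = \sqrt{35}$)
$\sqrt{T{\left(-27,-34 \right)} - 1145} = \sqrt{\sqrt{35} - 1145} = \sqrt{-1145 + \sqrt{35}}$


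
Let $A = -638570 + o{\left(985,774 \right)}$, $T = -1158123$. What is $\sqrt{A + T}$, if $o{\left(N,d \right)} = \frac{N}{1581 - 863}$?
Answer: $\frac{i \sqrt{926237654902}}{718} \approx 1340.4 i$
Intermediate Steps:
$o{\left(N,d \right)} = \frac{N}{718}$
$A = - \frac{458492275}{718}$ ($A = -638570 + \frac{1}{718} \cdot 985 = -638570 + \frac{985}{718} = - \frac{458492275}{718} \approx -6.3857 \cdot 10^{5}$)
$\sqrt{A + T} = \sqrt{- \frac{458492275}{718} - 1158123} = \sqrt{- \frac{1290024589}{718}} = \frac{i \sqrt{926237654902}}{718}$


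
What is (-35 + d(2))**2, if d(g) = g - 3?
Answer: 1296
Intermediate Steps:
d(g) = -3 + g
(-35 + d(2))**2 = (-35 + (-3 + 2))**2 = (-35 - 1)**2 = (-36)**2 = 1296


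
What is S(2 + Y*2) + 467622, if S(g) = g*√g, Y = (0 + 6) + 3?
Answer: 467622 + 40*√5 ≈ 4.6771e+5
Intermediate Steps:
Y = 9 (Y = 6 + 3 = 9)
S(g) = g^(3/2)
S(2 + Y*2) + 467622 = (2 + 9*2)^(3/2) + 467622 = (2 + 18)^(3/2) + 467622 = 20^(3/2) + 467622 = 40*√5 + 467622 = 467622 + 40*√5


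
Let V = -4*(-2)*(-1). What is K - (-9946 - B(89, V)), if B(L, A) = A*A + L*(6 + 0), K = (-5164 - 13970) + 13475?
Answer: 4885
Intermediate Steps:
V = -8 (V = 8*(-1) = -8)
K = -5659 (K = -19134 + 13475 = -5659)
B(L, A) = A² + 6*L (B(L, A) = A² + L*6 = A² + 6*L)
K - (-9946 - B(89, V)) = -5659 - (-9946 - ((-8)² + 6*89)) = -5659 - (-9946 - (64 + 534)) = -5659 - (-9946 - 1*598) = -5659 - (-9946 - 598) = -5659 - 1*(-10544) = -5659 + 10544 = 4885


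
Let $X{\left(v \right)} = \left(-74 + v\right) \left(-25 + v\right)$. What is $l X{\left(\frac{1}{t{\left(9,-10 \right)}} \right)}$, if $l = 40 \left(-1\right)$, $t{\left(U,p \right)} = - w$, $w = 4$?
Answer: $- \frac{149985}{2} \approx -74993.0$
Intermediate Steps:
$t{\left(U,p \right)} = -4$ ($t{\left(U,p \right)} = \left(-1\right) 4 = -4$)
$l = -40$
$l X{\left(\frac{1}{t{\left(9,-10 \right)}} \right)} = - 40 \left(1850 + \left(\frac{1}{-4}\right)^{2} - \frac{99}{-4}\right) = - 40 \left(1850 + \left(- \frac{1}{4}\right)^{2} - - \frac{99}{4}\right) = - 40 \left(1850 + \frac{1}{16} + \frac{99}{4}\right) = \left(-40\right) \frac{29997}{16} = - \frac{149985}{2}$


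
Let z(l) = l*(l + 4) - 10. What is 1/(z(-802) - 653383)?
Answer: -1/13397 ≈ -7.4644e-5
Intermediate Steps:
z(l) = -10 + l*(4 + l) (z(l) = l*(4 + l) - 10 = -10 + l*(4 + l))
1/(z(-802) - 653383) = 1/((-10 + (-802)² + 4*(-802)) - 653383) = 1/((-10 + 643204 - 3208) - 653383) = 1/(639986 - 653383) = 1/(-13397) = -1/13397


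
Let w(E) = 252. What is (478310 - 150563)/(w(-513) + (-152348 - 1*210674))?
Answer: -327747/362770 ≈ -0.90346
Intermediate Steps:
(478310 - 150563)/(w(-513) + (-152348 - 1*210674)) = (478310 - 150563)/(252 + (-152348 - 1*210674)) = 327747/(252 + (-152348 - 210674)) = 327747/(252 - 363022) = 327747/(-362770) = 327747*(-1/362770) = -327747/362770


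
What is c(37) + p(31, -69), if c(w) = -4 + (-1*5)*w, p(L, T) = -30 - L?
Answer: -250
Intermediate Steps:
c(w) = -4 - 5*w
c(37) + p(31, -69) = (-4 - 5*37) + (-30 - 1*31) = (-4 - 185) + (-30 - 31) = -189 - 61 = -250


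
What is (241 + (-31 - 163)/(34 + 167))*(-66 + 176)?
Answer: 5307170/201 ≈ 26404.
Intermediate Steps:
(241 + (-31 - 163)/(34 + 167))*(-66 + 176) = (241 - 194/201)*110 = (48247/201)*110 = 5307170/201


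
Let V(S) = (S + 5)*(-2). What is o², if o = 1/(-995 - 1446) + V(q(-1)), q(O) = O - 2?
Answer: 95355225/5958481 ≈ 16.003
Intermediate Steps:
q(O) = -2 + O
V(S) = -10 - 2*S (V(S) = (5 + S)*(-2) = -10 - 2*S)
o = -9765/2441 (o = 1/(-995 - 1446) + (-10 - 2*(-2 - 1)) = 1/(-2441) + (-10 - 2*(-3)) = -1/2441 + (-10 + 6) = -1/2441 - 4 = -9765/2441 ≈ -4.0004)
o² = (-9765/2441)² = 95355225/5958481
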